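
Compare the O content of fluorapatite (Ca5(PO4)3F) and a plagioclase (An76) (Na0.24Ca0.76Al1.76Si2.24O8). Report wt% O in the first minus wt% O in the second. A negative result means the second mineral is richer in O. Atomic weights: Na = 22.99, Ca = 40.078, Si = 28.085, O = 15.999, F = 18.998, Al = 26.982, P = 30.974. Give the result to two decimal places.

-8.58 percentage points

O in Ca5(PO4)3F: molar mass 504.298 g/mol; 12×15.999 = 191.988 g → 38.07 wt%.
O in Na0.24Ca0.76Al1.76Si2.24O8: molar mass 274.368 g/mol; 8×15.999 = 127.992 g → 46.65 wt%.
Difference = 38.07 − 46.65 = -8.58 percentage points.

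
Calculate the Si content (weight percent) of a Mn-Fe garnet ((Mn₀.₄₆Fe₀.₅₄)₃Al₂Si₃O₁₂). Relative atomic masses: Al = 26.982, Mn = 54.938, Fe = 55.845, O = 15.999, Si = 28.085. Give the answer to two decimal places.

Formula mass = 1.38×54.938 + 1.62×55.845 + 2×26.982 + 3×28.085 + 12×15.999 = 496.490 g/mol, of which 84.255 g is Si.
So Si makes up 84.255/496.490 = 0.1697 of the mass, i.e. 16.97%.

16.97 weight percent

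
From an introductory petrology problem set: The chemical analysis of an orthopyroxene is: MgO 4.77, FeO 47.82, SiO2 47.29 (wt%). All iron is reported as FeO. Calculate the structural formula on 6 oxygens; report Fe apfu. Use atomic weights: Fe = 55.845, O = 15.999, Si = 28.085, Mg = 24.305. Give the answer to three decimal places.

1.694 Fe apfu

MgO (M=40.304): mol = 0.11835; Mg = 0.11835, O = 0.11835.
FeO (M=71.844): mol = 0.66561; Fe = 0.66561, O = 0.66561.
SiO2 (M=60.083): mol = 0.78708; Si = 0.78708, O = 1.57416.
ΣO = 2.35812; factor = 6/ΣO = 2.54440.
Fe apfu = 0.66561 × 2.54440 = 1.694.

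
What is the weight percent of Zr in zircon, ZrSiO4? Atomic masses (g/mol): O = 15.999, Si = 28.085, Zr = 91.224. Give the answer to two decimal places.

49.77 weight percent

M(ZrSiO4) = 183.305 g/mol.
Zr contributes 1 × 91.224 = 91.224 g per mole.
91.224/183.305 = 0.4977 → 49.77%.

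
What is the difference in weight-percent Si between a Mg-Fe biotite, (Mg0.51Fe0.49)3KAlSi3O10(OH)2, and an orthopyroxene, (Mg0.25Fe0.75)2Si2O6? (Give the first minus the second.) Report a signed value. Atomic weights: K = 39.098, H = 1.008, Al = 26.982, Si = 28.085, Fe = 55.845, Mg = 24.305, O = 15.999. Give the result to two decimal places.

-4.47 percentage points

First mineral: 84.255 g Si in 463.618 g formula = 18.17 wt% Si.
Second mineral: 56.170 g Si in 248.084 g formula = 22.64 wt% Si.
18.17% − 22.64% gives a difference of -4.47 percentage points.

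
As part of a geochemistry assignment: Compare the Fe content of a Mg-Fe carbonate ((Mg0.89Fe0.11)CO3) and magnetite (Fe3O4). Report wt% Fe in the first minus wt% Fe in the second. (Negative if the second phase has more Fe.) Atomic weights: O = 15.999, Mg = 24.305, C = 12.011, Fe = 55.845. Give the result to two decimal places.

Fe in (Mg0.89Fe0.11)CO3: molar mass 87.782 g/mol; 0.11×55.845 = 6.143 g → 7.00 wt%.
Fe in Fe3O4: molar mass 231.531 g/mol; 3×55.845 = 167.535 g → 72.36 wt%.
Difference = 7.00 − 72.36 = -65.36 percentage points.

-65.36 percentage points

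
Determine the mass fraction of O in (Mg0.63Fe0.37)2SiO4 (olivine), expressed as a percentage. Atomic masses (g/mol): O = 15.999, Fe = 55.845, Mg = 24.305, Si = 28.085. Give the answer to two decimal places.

39.01 wt%

Formula mass = 1.26·24.305 + 0.74·55.845 + 1·28.085 + 4·15.999 = 164.031 g/mol, of which 63.996 g is O.
So O makes up 63.996/164.031 = 0.3901 of the mass, i.e. 39.01%.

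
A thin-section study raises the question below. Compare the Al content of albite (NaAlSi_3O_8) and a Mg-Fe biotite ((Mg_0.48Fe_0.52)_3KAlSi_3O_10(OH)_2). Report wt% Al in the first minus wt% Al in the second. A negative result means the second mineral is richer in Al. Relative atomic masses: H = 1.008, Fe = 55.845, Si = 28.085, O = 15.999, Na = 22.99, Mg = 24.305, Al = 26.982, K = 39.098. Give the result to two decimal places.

4.51 percentage points

Al in NaAlSi_3O_8: molar mass 262.219 g/mol; 1×26.982 = 26.982 g → 10.29 wt%.
Al in (Mg_0.48Fe_0.52)_3KAlSi_3O_10(OH)_2: molar mass 466.456 g/mol; 1×26.982 = 26.982 g → 5.78 wt%.
Difference = 10.29 − 5.78 = 4.51 percentage points.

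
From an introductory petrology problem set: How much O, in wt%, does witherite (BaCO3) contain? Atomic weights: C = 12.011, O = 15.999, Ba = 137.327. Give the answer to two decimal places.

24.32 wt%

M(BaCO3) = 197.335 g/mol.
O contributes 3 × 15.999 = 47.997 g per mole.
47.997/197.335 = 0.2432 → 24.32%.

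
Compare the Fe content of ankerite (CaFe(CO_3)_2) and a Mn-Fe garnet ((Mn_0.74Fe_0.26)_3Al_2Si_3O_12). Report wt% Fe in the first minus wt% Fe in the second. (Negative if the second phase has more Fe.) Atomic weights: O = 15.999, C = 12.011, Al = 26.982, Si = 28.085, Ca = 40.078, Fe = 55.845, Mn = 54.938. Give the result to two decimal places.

Fe in CaFe(CO_3)_2: molar mass 215.939 g/mol; 1×55.845 = 55.845 g → 25.86 wt%.
Fe in (Mn_0.74Fe_0.26)_3Al_2Si_3O_12: molar mass 495.728 g/mol; 0.78×55.845 = 43.559 g → 8.79 wt%.
Difference = 25.86 − 8.79 = 17.07 percentage points.

17.07 percentage points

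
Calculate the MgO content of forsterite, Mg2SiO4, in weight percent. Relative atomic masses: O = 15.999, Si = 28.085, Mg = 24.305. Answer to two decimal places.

Formula mass = 140.691 g/mol.
2 Mg → 2.0000 mol MgO per formula unit; M(MgO) = 40.304, so MgO mass = 80.608 g.
80.608/140.691 × 100 = 57.29 wt%.

57.29 wt%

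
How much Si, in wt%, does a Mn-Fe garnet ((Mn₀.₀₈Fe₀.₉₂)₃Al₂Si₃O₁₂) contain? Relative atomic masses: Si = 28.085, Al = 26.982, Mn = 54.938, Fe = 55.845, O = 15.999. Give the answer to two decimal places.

16.93 wt%

Formula mass = 0.24·54.938 + 2.76·55.845 + 2·26.982 + 3·28.085 + 12·15.999 = 497.524 g/mol, of which 84.255 g is Si.
So Si makes up 84.255/497.524 = 0.1693 of the mass, i.e. 16.93%.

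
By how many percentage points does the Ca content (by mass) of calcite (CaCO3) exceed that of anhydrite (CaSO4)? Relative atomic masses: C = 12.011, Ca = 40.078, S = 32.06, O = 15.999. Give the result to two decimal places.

First mineral: 40.078 g Ca in 100.086 g formula = 40.04 wt% Ca.
Second mineral: 40.078 g Ca in 136.134 g formula = 29.44 wt% Ca.
40.04% − 29.44% gives a difference of 10.60 percentage points.

10.60 percentage points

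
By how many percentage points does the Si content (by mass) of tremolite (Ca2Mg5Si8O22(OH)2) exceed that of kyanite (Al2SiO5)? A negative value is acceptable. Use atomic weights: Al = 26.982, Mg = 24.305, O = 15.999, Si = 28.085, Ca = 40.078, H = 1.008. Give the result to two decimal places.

First mineral: 224.680 g Si in 812.353 g formula = 27.66 wt% Si.
Second mineral: 28.085 g Si in 162.044 g formula = 17.33 wt% Si.
27.66% − 17.33% gives a difference of 10.33 percentage points.

10.33 percentage points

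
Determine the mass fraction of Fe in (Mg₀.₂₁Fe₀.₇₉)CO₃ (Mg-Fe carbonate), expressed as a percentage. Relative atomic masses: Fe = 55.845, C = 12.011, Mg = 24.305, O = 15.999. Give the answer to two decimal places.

40.39 weight percent

Molar mass of (Mg₀.₂₁Fe₀.₇₉)CO₃: 0.21×24.305 + 0.79×55.845 + 1×12.011 + 3×15.999 = 109.230 g/mol.
Mass of Fe per formula unit: 0.79 × 55.845 = 44.118 g.
Weight fraction Fe = 44.118 / 109.230 = 0.4039.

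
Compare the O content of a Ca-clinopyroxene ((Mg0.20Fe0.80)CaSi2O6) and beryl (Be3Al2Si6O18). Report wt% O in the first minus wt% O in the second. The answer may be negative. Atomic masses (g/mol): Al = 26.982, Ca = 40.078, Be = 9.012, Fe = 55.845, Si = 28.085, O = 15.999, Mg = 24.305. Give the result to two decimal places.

-13.88 percentage points

O in (Mg0.20Fe0.80)CaSi2O6: molar mass 241.779 g/mol; 6×15.999 = 95.994 g → 39.70 wt%.
O in Be3Al2Si6O18: molar mass 537.492 g/mol; 18×15.999 = 287.982 g → 53.58 wt%.
Difference = 39.70 − 53.58 = -13.88 percentage points.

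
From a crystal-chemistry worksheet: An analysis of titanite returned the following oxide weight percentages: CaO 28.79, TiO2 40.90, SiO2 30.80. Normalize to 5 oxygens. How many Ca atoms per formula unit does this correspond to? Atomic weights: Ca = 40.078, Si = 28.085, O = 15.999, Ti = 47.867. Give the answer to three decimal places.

28.79 wt% CaO ÷ 56.077 g/mol = 0.51340 mol, giving 0.51340 Ca and 0.51340 O.
40.90 wt% TiO2 ÷ 79.865 g/mol = 0.51211 mol, giving 0.51211 Ti and 1.02422 O.
30.80 wt% SiO2 ÷ 60.083 g/mol = 0.51262 mol, giving 0.51262 Si and 1.02524 O.
Oxygen sums to 2.56286; scaling by 5/2.56286 = 1.95095 puts the formula on 5 O.
Ca: 0.51340 × 1.95095 = 1.002 atoms per formula unit.

1.002 Ca apfu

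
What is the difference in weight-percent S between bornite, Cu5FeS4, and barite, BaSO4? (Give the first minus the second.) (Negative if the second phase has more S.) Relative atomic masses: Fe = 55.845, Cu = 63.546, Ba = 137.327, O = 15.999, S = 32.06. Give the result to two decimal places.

11.82 percentage points

First mineral: 128.240 g S in 501.815 g formula = 25.56 wt% S.
Second mineral: 32.060 g S in 233.383 g formula = 13.74 wt% S.
25.56% − 13.74% gives a difference of 11.82 percentage points.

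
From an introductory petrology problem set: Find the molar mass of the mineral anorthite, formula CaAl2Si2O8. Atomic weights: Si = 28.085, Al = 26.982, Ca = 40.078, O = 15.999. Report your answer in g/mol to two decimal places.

278.20 g/mol

Ca: 1 × 40.078 = 40.0780
Al: 2 × 26.982 = 53.9640
Si: 2 × 28.085 = 56.1700
O: 8 × 15.999 = 127.9920
Summing the contributions gives the formula mass.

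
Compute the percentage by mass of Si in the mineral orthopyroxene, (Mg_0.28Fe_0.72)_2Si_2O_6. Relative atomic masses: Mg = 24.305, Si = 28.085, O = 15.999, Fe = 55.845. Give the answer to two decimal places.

22.82 wt%

Molar mass of (Mg_0.28Fe_0.72)_2Si_2O_6: 0.56*24.305 + 1.44*55.845 + 2*28.085 + 6*15.999 = 246.192 g/mol.
Mass of Si per formula unit: 2 × 28.085 = 56.170 g.
Weight fraction Si = 56.170 / 246.192 = 0.2282.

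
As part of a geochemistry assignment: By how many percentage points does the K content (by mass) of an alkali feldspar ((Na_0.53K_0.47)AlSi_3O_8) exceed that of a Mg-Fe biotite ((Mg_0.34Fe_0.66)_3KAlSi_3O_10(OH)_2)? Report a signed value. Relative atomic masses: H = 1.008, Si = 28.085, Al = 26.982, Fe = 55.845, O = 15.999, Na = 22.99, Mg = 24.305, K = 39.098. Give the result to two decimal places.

-1.34 percentage points

M((Na_0.53K_0.47)AlSi_3O_8) = 269.790 g/mol, so wt% K = 18.376/269.790 × 100 = 6.81%.
M((Mg_0.34Fe_0.66)_3KAlSi_3O_10(OH)_2) = 479.703 g/mol, so wt% K = 39.098/479.703 × 100 = 8.15%.
6.81 − 8.15 = -1.34 pp.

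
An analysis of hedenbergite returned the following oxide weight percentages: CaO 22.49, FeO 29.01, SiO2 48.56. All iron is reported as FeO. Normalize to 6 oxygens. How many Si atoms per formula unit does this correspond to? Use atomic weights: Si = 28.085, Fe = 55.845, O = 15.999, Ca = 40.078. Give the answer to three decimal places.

2.003 Si apfu

22.49 wt% CaO ÷ 56.077 g/mol = 0.40106 mol, giving 0.40106 Ca and 0.40106 O.
29.01 wt% FeO ÷ 71.844 g/mol = 0.40379 mol, giving 0.40379 Fe and 0.40379 O.
48.56 wt% SiO2 ÷ 60.083 g/mol = 0.80822 mol, giving 0.80822 Si and 1.61644 O.
Oxygen sums to 2.42129; scaling by 6/2.42129 = 2.47802 puts the formula on 6 O.
Si: 0.80822 × 2.47802 = 2.003 atoms per formula unit.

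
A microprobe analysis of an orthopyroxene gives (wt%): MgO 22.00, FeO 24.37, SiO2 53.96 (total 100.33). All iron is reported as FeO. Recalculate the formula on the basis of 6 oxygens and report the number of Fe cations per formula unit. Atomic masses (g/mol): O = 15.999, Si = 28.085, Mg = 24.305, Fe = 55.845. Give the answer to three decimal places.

MgO: 22.00/40.304 = 0.54585 mol → 0.54585 mol Mg, 0.54585 mol O.
FeO: 24.37/71.844 = 0.33921 mol → 0.33921 mol Fe, 0.33921 mol O.
SiO2: 53.96/60.083 = 0.89809 mol → 0.89809 mol Si, 1.79618 mol O.
Total oxygen = 2.68124 mol. Normalization factor = 6/2.68124 = 2.23777.
Fe per 6 O = 0.33921 × 2.23777 = 0.759.

0.759 Fe apfu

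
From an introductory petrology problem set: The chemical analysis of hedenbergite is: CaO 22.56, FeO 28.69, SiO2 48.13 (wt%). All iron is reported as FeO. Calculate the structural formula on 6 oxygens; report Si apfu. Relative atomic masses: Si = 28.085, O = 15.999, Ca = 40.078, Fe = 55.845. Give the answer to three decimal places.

22.56 wt% CaO ÷ 56.077 g/mol = 0.40230 mol, giving 0.40230 Ca and 0.40230 O.
28.69 wt% FeO ÷ 71.844 g/mol = 0.39934 mol, giving 0.39934 Fe and 0.39934 O.
48.13 wt% SiO2 ÷ 60.083 g/mol = 0.80106 mol, giving 0.80106 Si and 1.60212 O.
Oxygen sums to 2.40376; scaling by 6/2.40376 = 2.49609 puts the formula on 6 O.
Si: 0.80106 × 2.49609 = 2.000 atoms per formula unit.

2.000 Si apfu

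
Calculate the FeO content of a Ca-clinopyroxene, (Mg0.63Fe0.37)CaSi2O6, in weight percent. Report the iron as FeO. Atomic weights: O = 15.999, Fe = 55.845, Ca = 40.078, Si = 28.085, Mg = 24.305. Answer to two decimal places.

Molar mass of (Mg0.63Fe0.37)CaSi2O6 = 0.63*24.305 + 0.37*55.845 + 1*40.078 + 2*28.085 + 6*15.999 = 228.217 g/mol.
Each formula unit contains 0.37 Fe, equivalent to 0.37/1 = 0.3700 mol FeO.
M(FeO) = 1×55.845 + 1×15.999 = 71.844 g/mol.
Mass of FeO per formula unit = 0.3700 × 71.844 = 26.582 g.
FeO wt% = 26.582 / 228.217 × 100 = 11.65%.

11.65 wt%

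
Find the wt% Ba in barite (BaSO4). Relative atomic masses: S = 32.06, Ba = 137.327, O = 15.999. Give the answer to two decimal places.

58.84 weight percent

Molar mass of BaSO4: 1×137.327 + 1×32.06 + 4×15.999 = 233.383 g/mol.
Mass of Ba per formula unit: 1 × 137.327 = 137.327 g.
Weight fraction Ba = 137.327 / 233.383 = 0.5884.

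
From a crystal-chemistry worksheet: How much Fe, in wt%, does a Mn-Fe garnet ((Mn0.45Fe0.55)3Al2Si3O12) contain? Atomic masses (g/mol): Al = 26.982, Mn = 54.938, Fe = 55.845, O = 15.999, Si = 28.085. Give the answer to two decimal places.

Formula mass = 1.35×54.938 + 1.65×55.845 + 2×26.982 + 3×28.085 + 12×15.999 = 496.518 g/mol, of which 92.144 g is Fe.
So Fe makes up 92.144/496.518 = 0.1856 of the mass, i.e. 18.56%.

18.56 wt%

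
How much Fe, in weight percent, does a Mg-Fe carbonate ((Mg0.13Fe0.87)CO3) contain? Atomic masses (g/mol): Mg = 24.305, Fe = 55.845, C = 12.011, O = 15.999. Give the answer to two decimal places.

Formula mass = 0.13*24.305 + 0.87*55.845 + 1*12.011 + 3*15.999 = 111.753 g/mol, of which 48.585 g is Fe.
So Fe makes up 48.585/111.753 = 0.4348 of the mass, i.e. 43.48%.

43.48 weight percent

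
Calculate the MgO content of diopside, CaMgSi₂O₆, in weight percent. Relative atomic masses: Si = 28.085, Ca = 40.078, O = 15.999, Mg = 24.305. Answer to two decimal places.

Formula mass = 216.547 g/mol.
1 Mg → 1.0000 mol MgO per formula unit; M(MgO) = 40.304, so MgO mass = 40.304 g.
40.304/216.547 × 100 = 18.61 wt%.

18.61 wt%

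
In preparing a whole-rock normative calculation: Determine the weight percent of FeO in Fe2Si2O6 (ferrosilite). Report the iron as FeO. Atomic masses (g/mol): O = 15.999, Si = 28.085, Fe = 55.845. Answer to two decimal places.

Molar mass of Fe2Si2O6 = 2·55.845 + 2·28.085 + 6·15.999 = 263.854 g/mol.
Each formula unit contains 2 Fe, equivalent to 2/1 = 2.0000 mol FeO.
M(FeO) = 1×55.845 + 1×15.999 = 71.844 g/mol.
Mass of FeO per formula unit = 2.0000 × 71.844 = 143.688 g.
FeO wt% = 143.688 / 263.854 × 100 = 54.46%.

54.46 wt%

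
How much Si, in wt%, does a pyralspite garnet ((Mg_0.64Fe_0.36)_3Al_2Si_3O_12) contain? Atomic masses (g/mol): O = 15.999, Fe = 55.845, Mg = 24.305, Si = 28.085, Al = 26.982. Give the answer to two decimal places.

19.27 wt%

Formula mass = 1.92·24.305 + 1.08·55.845 + 2·26.982 + 3·28.085 + 12·15.999 = 437.185 g/mol, of which 84.255 g is Si.
So Si makes up 84.255/437.185 = 0.1927 of the mass, i.e. 19.27%.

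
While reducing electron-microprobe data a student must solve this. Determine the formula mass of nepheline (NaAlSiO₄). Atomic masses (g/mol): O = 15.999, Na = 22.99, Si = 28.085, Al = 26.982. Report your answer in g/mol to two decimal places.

Na: 1 × 22.99 = 22.9900
Al: 1 × 26.982 = 26.9820
Si: 1 × 28.085 = 28.0850
O: 4 × 15.999 = 63.9960
Summing the contributions gives the formula mass.

142.05 g/mol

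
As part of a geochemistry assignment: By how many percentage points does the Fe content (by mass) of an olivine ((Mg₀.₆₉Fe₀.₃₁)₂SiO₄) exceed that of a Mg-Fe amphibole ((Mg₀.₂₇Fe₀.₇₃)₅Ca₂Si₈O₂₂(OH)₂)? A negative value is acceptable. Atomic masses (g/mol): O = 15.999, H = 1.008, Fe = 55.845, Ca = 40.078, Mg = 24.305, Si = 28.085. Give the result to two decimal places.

-0.37 percentage points

Fe in (Mg₀.₆₉Fe₀.₃₁)₂SiO₄: molar mass 160.246 g/mol; 0.62×55.845 = 34.624 g → 21.61 wt%.
Fe in (Mg₀.₂₇Fe₀.₇₃)₅Ca₂Si₈O₂₂(OH)₂: molar mass 927.474 g/mol; 3.65×55.845 = 203.834 g → 21.98 wt%.
Difference = 21.61 − 21.98 = -0.37 percentage points.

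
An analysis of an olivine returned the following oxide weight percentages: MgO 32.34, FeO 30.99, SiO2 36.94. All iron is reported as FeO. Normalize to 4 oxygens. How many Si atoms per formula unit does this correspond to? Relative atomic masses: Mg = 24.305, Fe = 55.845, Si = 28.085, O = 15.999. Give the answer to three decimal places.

0.998 Si apfu

MgO: 32.34/40.304 = 0.80240 mol → 0.80240 mol Mg, 0.80240 mol O.
FeO: 30.99/71.844 = 0.43135 mol → 0.43135 mol Fe, 0.43135 mol O.
SiO2: 36.94/60.083 = 0.61482 mol → 0.61482 mol Si, 1.22964 mol O.
Total oxygen = 2.46339 mol. Normalization factor = 4/2.46339 = 1.62378.
Si per 4 O = 0.61482 × 1.62378 = 0.998.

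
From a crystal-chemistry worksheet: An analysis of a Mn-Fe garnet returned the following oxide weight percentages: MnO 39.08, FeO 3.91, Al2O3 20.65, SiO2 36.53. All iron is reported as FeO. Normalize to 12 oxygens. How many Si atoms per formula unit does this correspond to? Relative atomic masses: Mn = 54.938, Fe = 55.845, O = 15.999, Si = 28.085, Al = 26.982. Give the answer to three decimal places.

MnO (M=70.937): mol = 0.55091; Mn = 0.55091, O = 0.55091.
FeO (M=71.844): mol = 0.05442; Fe = 0.05442, O = 0.05442.
Al2O3 (M=101.961): mol = 0.20253; Al = 0.40506, O = 0.60759.
SiO2 (M=60.083): mol = 0.60799; Si = 0.60799, O = 1.21598.
ΣO = 2.42890; factor = 12/ΣO = 4.94051.
Si apfu = 0.60799 × 4.94051 = 3.004.

3.004 Si apfu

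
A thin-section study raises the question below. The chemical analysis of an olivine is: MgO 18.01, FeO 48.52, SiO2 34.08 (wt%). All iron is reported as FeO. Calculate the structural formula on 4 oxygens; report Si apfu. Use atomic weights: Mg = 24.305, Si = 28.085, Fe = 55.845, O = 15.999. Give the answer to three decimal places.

1.005 Si apfu

MgO (M=40.304): mol = 0.44685; Mg = 0.44685, O = 0.44685.
FeO (M=71.844): mol = 0.67535; Fe = 0.67535, O = 0.67535.
SiO2 (M=60.083): mol = 0.56722; Si = 0.56722, O = 1.13444.
ΣO = 2.25664; factor = 4/ΣO = 1.77255.
Si apfu = 0.56722 × 1.77255 = 1.005.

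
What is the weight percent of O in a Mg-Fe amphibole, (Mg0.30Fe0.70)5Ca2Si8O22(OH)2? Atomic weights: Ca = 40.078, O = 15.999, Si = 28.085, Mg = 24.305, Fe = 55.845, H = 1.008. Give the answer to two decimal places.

41.61 wt%

Molar mass of (Mg0.30Fe0.70)5Ca2Si8O22(OH)2: 1.50·24.305 + 3.50·55.845 + 2·40.078 + 8·28.085 + 24·15.999 + 2·1.008 = 922.743 g/mol.
Mass of O per formula unit: 24 × 15.999 = 383.976 g.
Weight fraction O = 383.976 / 922.743 = 0.4161.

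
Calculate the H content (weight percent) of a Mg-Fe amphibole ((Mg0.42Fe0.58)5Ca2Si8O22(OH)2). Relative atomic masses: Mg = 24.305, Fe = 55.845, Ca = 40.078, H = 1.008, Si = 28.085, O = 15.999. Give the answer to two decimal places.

Formula mass = 2.10×24.305 + 2.90×55.845 + 2×40.078 + 8×28.085 + 24×15.999 + 2×1.008 = 903.819 g/mol, of which 2.016 g is H.
So H makes up 2.016/903.819 = 0.0022 of the mass, i.e. 0.22%.

0.22 weight percent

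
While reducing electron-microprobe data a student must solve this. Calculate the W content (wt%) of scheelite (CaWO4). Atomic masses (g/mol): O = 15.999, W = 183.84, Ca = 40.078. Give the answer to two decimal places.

63.85 wt%

Formula mass = 1×40.078 + 1×183.84 + 4×15.999 = 287.914 g/mol, of which 183.840 g is W.
So W makes up 183.840/287.914 = 0.6385 of the mass, i.e. 63.85%.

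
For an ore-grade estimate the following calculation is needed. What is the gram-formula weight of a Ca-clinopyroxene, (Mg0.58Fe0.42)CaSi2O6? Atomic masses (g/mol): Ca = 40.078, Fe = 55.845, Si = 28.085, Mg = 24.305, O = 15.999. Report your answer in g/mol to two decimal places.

M = 0.58*24.305 + 0.42*55.845 + 1*40.078 + 2*28.085 + 6*15.999

229.79 g/mol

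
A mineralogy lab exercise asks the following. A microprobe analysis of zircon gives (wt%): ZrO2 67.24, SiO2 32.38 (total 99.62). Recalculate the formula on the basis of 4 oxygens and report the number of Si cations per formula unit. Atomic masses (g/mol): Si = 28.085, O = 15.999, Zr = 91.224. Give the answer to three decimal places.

0.994 Si apfu

ZrO2 (M=123.222): mol = 0.54568; Zr = 0.54568, O = 1.09136.
SiO2 (M=60.083): mol = 0.53892; Si = 0.53892, O = 1.07784.
ΣO = 2.16920; factor = 4/ΣO = 1.84400.
Si apfu = 0.53892 × 1.84400 = 0.994.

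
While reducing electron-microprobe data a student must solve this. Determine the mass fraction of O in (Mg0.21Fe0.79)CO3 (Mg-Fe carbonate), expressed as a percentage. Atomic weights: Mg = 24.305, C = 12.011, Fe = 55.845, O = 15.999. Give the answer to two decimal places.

Molar mass of (Mg0.21Fe0.79)CO3: 0.21·24.305 + 0.79·55.845 + 1·12.011 + 3·15.999 = 109.230 g/mol.
Mass of O per formula unit: 3 × 15.999 = 47.997 g.
Weight fraction O = 47.997 / 109.230 = 0.4394.

43.94 weight percent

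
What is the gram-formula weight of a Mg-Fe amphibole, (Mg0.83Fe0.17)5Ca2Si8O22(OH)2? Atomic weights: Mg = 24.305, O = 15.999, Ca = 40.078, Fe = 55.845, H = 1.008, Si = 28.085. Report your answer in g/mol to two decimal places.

839.16 g/mol

The formula mass is the sum 4.15(24.305) + 0.85(55.845) + 2(40.078) + 8(28.085) + 24(15.999) + 2(1.008).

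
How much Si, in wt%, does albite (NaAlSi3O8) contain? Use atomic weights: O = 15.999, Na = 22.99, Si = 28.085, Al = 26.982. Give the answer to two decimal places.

Formula mass = 1·22.99 + 1·26.982 + 3·28.085 + 8·15.999 = 262.219 g/mol, of which 84.255 g is Si.
So Si makes up 84.255/262.219 = 0.3213 of the mass, i.e. 32.13%.

32.13 wt%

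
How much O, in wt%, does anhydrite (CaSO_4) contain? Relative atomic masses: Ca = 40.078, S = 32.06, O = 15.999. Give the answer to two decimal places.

47.01 wt%

M(CaSO_4) = 136.134 g/mol.
O contributes 4 × 15.999 = 63.996 g per mole.
63.996/136.134 = 0.4701 → 47.01%.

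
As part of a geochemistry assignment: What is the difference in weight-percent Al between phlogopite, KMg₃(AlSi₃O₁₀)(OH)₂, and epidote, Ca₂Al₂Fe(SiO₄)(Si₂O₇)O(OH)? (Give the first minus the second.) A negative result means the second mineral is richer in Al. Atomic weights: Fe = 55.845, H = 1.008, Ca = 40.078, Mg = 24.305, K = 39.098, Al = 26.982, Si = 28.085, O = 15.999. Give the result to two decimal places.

M(KMg₃(AlSi₃O₁₀)(OH)₂) = 417.254 g/mol, so wt% Al = 26.982/417.254 × 100 = 6.47%.
M(Ca₂Al₂Fe(SiO₄)(Si₂O₇)O(OH)) = 483.215 g/mol, so wt% Al = 53.964/483.215 × 100 = 11.17%.
6.47 − 11.17 = -4.70 pp.

-4.70 percentage points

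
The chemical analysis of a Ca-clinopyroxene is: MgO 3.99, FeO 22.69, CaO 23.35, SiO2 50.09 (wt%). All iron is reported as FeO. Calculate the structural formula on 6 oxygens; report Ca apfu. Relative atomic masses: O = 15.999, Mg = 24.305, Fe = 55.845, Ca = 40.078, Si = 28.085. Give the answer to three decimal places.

MgO (M=40.304): mol = 0.09900; Mg = 0.09900, O = 0.09900.
FeO (M=71.844): mol = 0.31582; Fe = 0.31582, O = 0.31582.
CaO (M=56.077): mol = 0.41639; Ca = 0.41639, O = 0.41639.
SiO2 (M=60.083): mol = 0.83368; Si = 0.83368, O = 1.66736.
ΣO = 2.49857; factor = 6/ΣO = 2.40137.
Ca apfu = 0.41639 × 2.40137 = 1.000.

1.000 Ca apfu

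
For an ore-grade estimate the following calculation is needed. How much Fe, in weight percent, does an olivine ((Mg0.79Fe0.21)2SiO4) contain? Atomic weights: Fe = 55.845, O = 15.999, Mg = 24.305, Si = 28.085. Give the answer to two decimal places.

15.24 weight percent

M((Mg0.79Fe0.21)2SiO4) = 153.938 g/mol.
Fe contributes 0.42 × 55.845 = 23.455 g per mole.
23.455/153.938 = 0.1524 → 15.24%.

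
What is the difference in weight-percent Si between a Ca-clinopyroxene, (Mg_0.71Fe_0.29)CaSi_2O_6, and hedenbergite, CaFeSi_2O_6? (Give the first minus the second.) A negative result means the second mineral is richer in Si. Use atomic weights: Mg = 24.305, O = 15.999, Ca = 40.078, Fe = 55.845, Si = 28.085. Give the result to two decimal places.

2.25 percentage points

M((Mg_0.71Fe_0.29)CaSi_2O_6) = 225.694 g/mol, so wt% Si = 56.170/225.694 × 100 = 24.89%.
M(CaFeSi_2O_6) = 248.087 g/mol, so wt% Si = 56.170/248.087 × 100 = 22.64%.
24.89 − 22.64 = 2.25 pp.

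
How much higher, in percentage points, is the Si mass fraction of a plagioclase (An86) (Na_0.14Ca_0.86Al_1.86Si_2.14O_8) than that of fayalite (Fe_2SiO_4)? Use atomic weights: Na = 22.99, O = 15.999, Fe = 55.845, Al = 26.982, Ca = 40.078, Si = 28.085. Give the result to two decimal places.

First mineral: 60.102 g Si in 275.966 g formula = 21.78 wt% Si.
Second mineral: 28.085 g Si in 203.771 g formula = 13.78 wt% Si.
21.78% − 13.78% gives a difference of 8.00 percentage points.

8.00 percentage points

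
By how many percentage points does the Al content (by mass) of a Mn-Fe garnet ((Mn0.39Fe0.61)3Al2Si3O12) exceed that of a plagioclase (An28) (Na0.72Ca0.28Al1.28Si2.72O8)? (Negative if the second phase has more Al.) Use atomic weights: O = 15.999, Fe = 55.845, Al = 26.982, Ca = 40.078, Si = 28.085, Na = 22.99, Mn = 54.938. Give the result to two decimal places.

-2.09 percentage points

First mineral: 53.964 g Al in 496.681 g formula = 10.86 wt% Al.
Second mineral: 34.537 g Al in 266.695 g formula = 12.95 wt% Al.
10.86% − 12.95% gives a difference of -2.09 percentage points.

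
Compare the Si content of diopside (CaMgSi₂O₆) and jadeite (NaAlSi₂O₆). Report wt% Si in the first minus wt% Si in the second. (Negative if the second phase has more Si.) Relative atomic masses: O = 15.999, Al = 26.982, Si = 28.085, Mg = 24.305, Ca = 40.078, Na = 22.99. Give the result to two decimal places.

Si in CaMgSi₂O₆: molar mass 216.547 g/mol; 2×28.085 = 56.170 g → 25.94 wt%.
Si in NaAlSi₂O₆: molar mass 202.136 g/mol; 2×28.085 = 56.170 g → 27.79 wt%.
Difference = 25.94 − 27.79 = -1.85 percentage points.

-1.85 percentage points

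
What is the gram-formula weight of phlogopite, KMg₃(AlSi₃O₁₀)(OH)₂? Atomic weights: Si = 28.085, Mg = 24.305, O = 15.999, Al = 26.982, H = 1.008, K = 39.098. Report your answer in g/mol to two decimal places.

417.25 g/mol

K: 1 × 39.098 = 39.0980
Mg: 3 × 24.305 = 72.9150
Al: 1 × 26.982 = 26.9820
Si: 3 × 28.085 = 84.2550
O: 12 × 15.999 = 191.9880
H: 2 × 1.008 = 2.0160
Summing the contributions gives the formula mass.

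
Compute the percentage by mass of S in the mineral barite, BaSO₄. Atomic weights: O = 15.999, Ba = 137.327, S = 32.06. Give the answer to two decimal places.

Molar mass of BaSO₄: 1·137.327 + 1·32.06 + 4·15.999 = 233.383 g/mol.
Mass of S per formula unit: 1 × 32.06 = 32.060 g.
Weight fraction S = 32.060 / 233.383 = 0.1374.

13.74 mass %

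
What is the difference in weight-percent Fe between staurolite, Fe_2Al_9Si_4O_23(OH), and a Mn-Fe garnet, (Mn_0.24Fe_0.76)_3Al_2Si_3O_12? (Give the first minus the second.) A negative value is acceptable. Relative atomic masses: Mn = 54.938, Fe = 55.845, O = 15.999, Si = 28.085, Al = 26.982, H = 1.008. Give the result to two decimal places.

-12.50 percentage points

Fe in Fe_2Al_9Si_4O_23(OH): molar mass 851.852 g/mol; 2×55.845 = 111.690 g → 13.11 wt%.
Fe in (Mn_0.24Fe_0.76)_3Al_2Si_3O_12: molar mass 497.089 g/mol; 2.28×55.845 = 127.327 g → 25.61 wt%.
Difference = 13.11 − 25.61 = -12.50 percentage points.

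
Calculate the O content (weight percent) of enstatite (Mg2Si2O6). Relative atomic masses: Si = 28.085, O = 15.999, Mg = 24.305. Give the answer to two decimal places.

Molar mass of Mg2Si2O6: 2·24.305 + 2·28.085 + 6·15.999 = 200.774 g/mol.
Mass of O per formula unit: 6 × 15.999 = 95.994 g.
Weight fraction O = 95.994 / 200.774 = 0.4781.

47.81 weight percent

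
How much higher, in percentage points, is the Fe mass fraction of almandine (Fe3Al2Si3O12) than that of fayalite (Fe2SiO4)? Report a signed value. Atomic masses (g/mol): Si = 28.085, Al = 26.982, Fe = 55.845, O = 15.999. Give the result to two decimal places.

Fe in Fe3Al2Si3O12: molar mass 497.742 g/mol; 3×55.845 = 167.535 g → 33.66 wt%.
Fe in Fe2SiO4: molar mass 203.771 g/mol; 2×55.845 = 111.690 g → 54.81 wt%.
Difference = 33.66 − 54.81 = -21.15 percentage points.

-21.15 percentage points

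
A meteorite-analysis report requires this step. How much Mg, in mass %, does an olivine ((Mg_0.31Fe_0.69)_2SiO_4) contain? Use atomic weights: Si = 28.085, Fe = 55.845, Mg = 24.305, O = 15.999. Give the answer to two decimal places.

8.18 mass %

Molar mass of (Mg_0.31Fe_0.69)_2SiO_4: 0.62×24.305 + 1.38×55.845 + 1×28.085 + 4×15.999 = 184.216 g/mol.
Mass of Mg per formula unit: 0.62 × 24.305 = 15.069 g.
Weight fraction Mg = 15.069 / 184.216 = 0.0818.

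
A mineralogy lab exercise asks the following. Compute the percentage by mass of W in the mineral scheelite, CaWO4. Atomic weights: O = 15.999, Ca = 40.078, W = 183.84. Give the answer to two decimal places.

63.85 mass %

M(CaWO4) = 287.914 g/mol.
W contributes 1 × 183.84 = 183.840 g per mole.
183.840/287.914 = 0.6385 → 63.85%.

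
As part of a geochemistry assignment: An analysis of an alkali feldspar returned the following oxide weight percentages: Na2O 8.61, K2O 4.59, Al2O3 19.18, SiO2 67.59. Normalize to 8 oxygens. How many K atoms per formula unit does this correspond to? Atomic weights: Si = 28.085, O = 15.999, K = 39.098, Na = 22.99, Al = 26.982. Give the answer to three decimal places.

0.260 K apfu

Na2O (M=61.979): mol = 0.13892; Na = 0.27784, O = 0.13892.
K2O (M=94.195): mol = 0.04873; K = 0.09746, O = 0.04873.
Al2O3 (M=101.961): mol = 0.18811; Al = 0.37622, O = 0.56433.
SiO2 (M=60.083): mol = 1.12494; Si = 1.12494, O = 2.24988.
ΣO = 3.00186; factor = 8/ΣO = 2.66501.
K apfu = 0.09746 × 2.66501 = 0.260.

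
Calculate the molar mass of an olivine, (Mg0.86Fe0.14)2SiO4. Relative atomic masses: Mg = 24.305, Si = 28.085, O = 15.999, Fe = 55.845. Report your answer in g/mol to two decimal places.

The formula mass is the sum 1.72(24.305) + 0.28(55.845) + 1(28.085) + 4(15.999).

149.52 g/mol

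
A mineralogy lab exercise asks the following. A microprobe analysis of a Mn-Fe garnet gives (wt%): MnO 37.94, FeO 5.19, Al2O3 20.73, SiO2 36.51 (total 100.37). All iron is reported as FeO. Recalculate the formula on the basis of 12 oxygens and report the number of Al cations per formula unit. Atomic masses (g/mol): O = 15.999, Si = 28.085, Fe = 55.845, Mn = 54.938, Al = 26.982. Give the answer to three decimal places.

2.006 Al apfu

MnO: 37.94/70.937 = 0.53484 mol → 0.53484 mol Mn, 0.53484 mol O.
FeO: 5.19/71.844 = 0.07224 mol → 0.07224 mol Fe, 0.07224 mol O.
Al2O3: 20.73/101.961 = 0.20331 mol → 0.40662 mol Al, 0.60993 mol O.
SiO2: 36.51/60.083 = 0.60766 mol → 0.60766 mol Si, 1.21532 mol O.
Total oxygen = 2.43233 mol. Normalization factor = 12/2.43233 = 4.93354.
Al per 12 O = 0.40662 × 4.93354 = 2.006.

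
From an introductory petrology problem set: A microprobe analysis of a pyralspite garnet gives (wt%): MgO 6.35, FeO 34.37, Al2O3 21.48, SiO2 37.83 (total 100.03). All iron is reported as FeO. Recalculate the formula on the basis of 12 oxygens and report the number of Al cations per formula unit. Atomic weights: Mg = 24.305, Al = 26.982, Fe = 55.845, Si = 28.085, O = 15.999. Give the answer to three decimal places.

MgO (M=40.304): mol = 0.15755; Mg = 0.15755, O = 0.15755.
FeO (M=71.844): mol = 0.47840; Fe = 0.47840, O = 0.47840.
Al2O3 (M=101.961): mol = 0.21067; Al = 0.42134, O = 0.63201.
SiO2 (M=60.083): mol = 0.62963; Si = 0.62963, O = 1.25926.
ΣO = 2.52722; factor = 12/ΣO = 4.74830.
Al apfu = 0.42134 × 4.74830 = 2.001.

2.001 Al apfu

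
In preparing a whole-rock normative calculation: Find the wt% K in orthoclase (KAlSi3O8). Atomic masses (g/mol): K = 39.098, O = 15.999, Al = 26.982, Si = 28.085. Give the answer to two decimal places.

14.05 mass %

Molar mass of KAlSi3O8: 1·39.098 + 1·26.982 + 3·28.085 + 8·15.999 = 278.327 g/mol.
Mass of K per formula unit: 1 × 39.098 = 39.098 g.
Weight fraction K = 39.098 / 278.327 = 0.1405.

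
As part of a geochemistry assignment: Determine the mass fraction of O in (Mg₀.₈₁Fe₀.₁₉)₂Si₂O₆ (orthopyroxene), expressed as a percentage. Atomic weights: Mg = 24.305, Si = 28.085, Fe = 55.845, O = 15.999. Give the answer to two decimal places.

45.12 mass %

M((Mg₀.₈₁Fe₀.₁₉)₂Si₂O₆) = 212.759 g/mol.
O contributes 6 × 15.999 = 95.994 g per mole.
95.994/212.759 = 0.4512 → 45.12%.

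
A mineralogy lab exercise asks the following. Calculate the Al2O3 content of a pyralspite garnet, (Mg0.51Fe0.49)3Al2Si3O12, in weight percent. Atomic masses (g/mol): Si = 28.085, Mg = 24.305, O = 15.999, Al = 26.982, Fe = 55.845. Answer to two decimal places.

Molar mass of (Mg0.51Fe0.49)3Al2Si3O12 = 1.53*24.305 + 1.47*55.845 + 2*26.982 + 3*28.085 + 12*15.999 = 449.486 g/mol.
Each formula unit contains 2 Al, equivalent to 2/2 = 1.0000 mol Al2O3.
M(Al2O3) = 2×26.982 + 3×15.999 = 101.961 g/mol.
Mass of Al2O3 per formula unit = 1.0000 × 101.961 = 101.961 g.
Al2O3 wt% = 101.961 / 449.486 × 100 = 22.68%.

22.68 wt%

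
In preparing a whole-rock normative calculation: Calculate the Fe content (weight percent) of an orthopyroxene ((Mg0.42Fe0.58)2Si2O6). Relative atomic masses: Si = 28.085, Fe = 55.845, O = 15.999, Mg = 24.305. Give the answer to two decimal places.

27.29 weight percent

Formula mass = 0.84·24.305 + 1.16·55.845 + 2·28.085 + 6·15.999 = 237.360 g/mol, of which 64.780 g is Fe.
So Fe makes up 64.780/237.360 = 0.2729 of the mass, i.e. 27.29%.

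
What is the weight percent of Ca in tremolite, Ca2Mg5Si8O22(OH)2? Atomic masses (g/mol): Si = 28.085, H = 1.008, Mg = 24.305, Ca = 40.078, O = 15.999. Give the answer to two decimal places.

9.87 wt%

M(Ca2Mg5Si8O22(OH)2) = 812.353 g/mol.
Ca contributes 2 × 40.078 = 80.156 g per mole.
80.156/812.353 = 0.0987 → 9.87%.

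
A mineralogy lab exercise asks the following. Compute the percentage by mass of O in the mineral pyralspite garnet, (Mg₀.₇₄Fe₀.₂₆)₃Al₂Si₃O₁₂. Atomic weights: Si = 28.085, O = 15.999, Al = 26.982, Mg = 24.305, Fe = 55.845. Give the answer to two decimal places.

44.89 mass %

Molar mass of (Mg₀.₇₄Fe₀.₂₆)₃Al₂Si₃O₁₂: 2.22*24.305 + 0.78*55.845 + 2*26.982 + 3*28.085 + 12*15.999 = 427.723 g/mol.
Mass of O per formula unit: 12 × 15.999 = 191.988 g.
Weight fraction O = 191.988 / 427.723 = 0.4489.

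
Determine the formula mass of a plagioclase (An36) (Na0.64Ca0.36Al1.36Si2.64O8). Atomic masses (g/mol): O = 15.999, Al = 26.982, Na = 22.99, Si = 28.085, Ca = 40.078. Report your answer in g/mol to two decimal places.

267.97 g/mol

M = 0.64×22.99 + 0.36×40.078 + 1.36×26.982 + 2.64×28.085 + 8×15.999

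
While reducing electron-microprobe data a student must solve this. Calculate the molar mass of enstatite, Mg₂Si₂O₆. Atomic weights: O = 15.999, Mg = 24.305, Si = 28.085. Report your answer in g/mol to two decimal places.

200.77 g/mol

The formula mass is the sum 2·24.305 + 2·28.085 + 6·15.999.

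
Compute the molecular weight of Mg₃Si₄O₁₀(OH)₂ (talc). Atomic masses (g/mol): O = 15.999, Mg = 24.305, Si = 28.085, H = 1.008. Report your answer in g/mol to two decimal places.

379.26 g/mol

The formula mass is the sum 3(24.305) + 4(28.085) + 12(15.999) + 2(1.008).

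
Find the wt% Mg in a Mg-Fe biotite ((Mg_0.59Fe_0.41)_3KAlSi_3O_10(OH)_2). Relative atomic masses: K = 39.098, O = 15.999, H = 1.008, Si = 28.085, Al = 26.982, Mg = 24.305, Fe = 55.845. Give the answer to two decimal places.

9.43 mass %

M((Mg_0.59Fe_0.41)_3KAlSi_3O_10(OH)_2) = 456.048 g/mol.
Mg contributes 1.77 × 24.305 = 43.020 g per mole.
43.020/456.048 = 0.0943 → 9.43%.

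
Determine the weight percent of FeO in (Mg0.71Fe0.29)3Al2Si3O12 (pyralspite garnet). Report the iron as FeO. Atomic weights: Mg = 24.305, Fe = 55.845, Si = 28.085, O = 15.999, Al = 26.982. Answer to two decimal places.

14.52 wt%

Formula mass = 430.562 g/mol.
0.87 Fe → 0.8700 mol FeO per formula unit; M(FeO) = 71.844, so FeO mass = 62.504 g.
62.504/430.562 × 100 = 14.52 wt%.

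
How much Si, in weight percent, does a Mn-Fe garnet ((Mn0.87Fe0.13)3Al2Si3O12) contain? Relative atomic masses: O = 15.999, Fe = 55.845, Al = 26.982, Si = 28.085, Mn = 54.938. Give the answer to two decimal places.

M((Mn0.87Fe0.13)3Al2Si3O12) = 495.375 g/mol.
Si contributes 3 × 28.085 = 84.255 g per mole.
84.255/495.375 = 0.1701 → 17.01%.

17.01 weight percent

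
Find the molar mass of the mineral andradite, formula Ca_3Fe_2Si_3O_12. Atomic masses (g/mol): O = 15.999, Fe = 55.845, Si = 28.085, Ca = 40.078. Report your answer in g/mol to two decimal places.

508.17 g/mol

The formula mass is the sum 3(40.078) + 2(55.845) + 3(28.085) + 12(15.999).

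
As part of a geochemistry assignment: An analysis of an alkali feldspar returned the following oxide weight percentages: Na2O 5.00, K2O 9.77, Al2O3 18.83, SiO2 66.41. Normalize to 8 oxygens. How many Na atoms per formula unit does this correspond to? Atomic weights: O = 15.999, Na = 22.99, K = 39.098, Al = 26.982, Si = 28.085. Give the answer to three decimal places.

Na2O (M=61.979): mol = 0.08067; Na = 0.16134, O = 0.08067.
K2O (M=94.195): mol = 0.10372; K = 0.20744, O = 0.10372.
Al2O3 (M=101.961): mol = 0.18468; Al = 0.36936, O = 0.55404.
SiO2 (M=60.083): mol = 1.10530; Si = 1.10530, O = 2.21060.
ΣO = 2.94903; factor = 8/ΣO = 2.71276.
Na apfu = 0.16134 × 2.71276 = 0.438.

0.438 Na apfu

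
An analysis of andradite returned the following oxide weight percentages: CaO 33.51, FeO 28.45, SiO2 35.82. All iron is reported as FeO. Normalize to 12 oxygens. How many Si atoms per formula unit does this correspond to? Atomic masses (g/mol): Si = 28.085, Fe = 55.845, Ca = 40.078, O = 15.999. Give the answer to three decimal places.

33.51 wt% CaO ÷ 56.077 g/mol = 0.59757 mol, giving 0.59757 Ca and 0.59757 O.
28.45 wt% FeO ÷ 71.844 g/mol = 0.39600 mol, giving 0.39600 Fe and 0.39600 O.
35.82 wt% SiO2 ÷ 60.083 g/mol = 0.59618 mol, giving 0.59618 Si and 1.19236 O.
Oxygen sums to 2.18593; scaling by 12/2.18593 = 5.48965 puts the formula on 12 O.
Si: 0.59618 × 5.48965 = 3.273 atoms per formula unit.

3.273 Si apfu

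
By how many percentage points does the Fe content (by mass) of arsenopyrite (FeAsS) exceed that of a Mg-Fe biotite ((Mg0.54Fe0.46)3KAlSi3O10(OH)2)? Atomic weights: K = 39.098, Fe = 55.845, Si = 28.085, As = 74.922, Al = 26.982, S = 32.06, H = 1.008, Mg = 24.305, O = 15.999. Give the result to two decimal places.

First mineral: 55.845 g Fe in 162.827 g formula = 34.30 wt% Fe.
Second mineral: 77.066 g Fe in 460.779 g formula = 16.73 wt% Fe.
34.30% − 16.73% gives a difference of 17.57 percentage points.

17.57 percentage points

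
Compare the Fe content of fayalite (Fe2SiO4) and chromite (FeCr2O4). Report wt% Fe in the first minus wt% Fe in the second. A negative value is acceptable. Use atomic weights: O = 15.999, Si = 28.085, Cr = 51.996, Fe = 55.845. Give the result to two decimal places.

29.86 percentage points

First mineral: 111.690 g Fe in 203.771 g formula = 54.81 wt% Fe.
Second mineral: 55.845 g Fe in 223.833 g formula = 24.95 wt% Fe.
54.81% − 24.95% gives a difference of 29.86 percentage points.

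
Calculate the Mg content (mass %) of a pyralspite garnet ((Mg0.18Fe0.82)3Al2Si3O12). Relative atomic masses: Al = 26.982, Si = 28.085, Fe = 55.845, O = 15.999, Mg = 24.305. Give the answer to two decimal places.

M((Mg0.18Fe0.82)3Al2Si3O12) = 480.710 g/mol.
Mg contributes 0.54 × 24.305 = 13.125 g per mole.
13.125/480.710 = 0.0273 → 2.73%.

2.73 mass %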